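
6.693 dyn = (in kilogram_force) 6.825e-06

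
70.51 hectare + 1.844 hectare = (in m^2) 7.235e+05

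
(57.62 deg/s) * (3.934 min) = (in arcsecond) 4.896e+07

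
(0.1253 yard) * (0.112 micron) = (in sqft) 1.381e-07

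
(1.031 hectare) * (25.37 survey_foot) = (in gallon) 2.106e+07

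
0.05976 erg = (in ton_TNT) 1.428e-18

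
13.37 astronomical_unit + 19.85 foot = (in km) 2e+09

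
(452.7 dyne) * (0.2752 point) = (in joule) 4.395e-07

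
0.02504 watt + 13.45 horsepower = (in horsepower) 13.45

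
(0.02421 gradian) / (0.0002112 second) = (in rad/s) 1.801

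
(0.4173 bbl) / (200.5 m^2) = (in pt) 0.938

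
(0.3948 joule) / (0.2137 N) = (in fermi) 1.847e+15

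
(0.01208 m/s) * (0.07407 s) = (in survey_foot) 0.002936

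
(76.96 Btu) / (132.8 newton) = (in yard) 668.7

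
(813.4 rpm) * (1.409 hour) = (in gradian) 2.751e+07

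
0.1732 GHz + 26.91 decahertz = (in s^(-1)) 1.732e+08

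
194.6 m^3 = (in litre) 1.946e+05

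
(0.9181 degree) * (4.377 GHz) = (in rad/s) 7.014e+07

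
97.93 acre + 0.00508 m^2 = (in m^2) 3.963e+05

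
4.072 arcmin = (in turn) 0.0001885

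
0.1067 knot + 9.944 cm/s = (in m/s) 0.1543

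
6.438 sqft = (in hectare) 5.981e-05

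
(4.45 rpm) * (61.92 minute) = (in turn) 275.5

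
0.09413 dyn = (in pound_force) 2.116e-07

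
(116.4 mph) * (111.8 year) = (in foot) 6.019e+11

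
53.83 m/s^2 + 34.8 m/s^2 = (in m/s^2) 88.63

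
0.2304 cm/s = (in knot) 0.004479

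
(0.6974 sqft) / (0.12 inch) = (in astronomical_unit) 1.421e-10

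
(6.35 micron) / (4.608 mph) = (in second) 3.083e-06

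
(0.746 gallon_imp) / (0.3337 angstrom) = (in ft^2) 1.094e+09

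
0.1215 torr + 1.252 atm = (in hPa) 1269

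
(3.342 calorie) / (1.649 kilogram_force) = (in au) 5.78e-12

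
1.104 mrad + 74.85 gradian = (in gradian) 74.92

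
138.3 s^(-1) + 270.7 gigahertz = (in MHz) 2.707e+05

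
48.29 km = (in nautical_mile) 26.07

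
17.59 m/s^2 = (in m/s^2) 17.59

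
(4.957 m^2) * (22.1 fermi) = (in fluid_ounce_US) 3.704e-09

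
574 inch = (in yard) 15.94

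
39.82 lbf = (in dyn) 1.771e+07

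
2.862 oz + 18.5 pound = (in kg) 8.473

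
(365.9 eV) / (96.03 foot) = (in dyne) 2.003e-13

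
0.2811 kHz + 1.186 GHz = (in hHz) 1.186e+07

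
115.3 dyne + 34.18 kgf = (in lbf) 75.35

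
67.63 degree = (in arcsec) 2.435e+05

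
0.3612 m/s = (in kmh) 1.3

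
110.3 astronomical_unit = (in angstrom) 1.65e+23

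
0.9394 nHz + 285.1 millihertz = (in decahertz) 0.02851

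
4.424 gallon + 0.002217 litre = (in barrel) 0.1053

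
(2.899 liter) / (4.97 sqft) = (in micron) 6279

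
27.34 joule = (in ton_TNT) 6.534e-09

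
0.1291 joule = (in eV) 8.058e+17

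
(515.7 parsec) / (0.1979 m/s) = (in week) 1.33e+14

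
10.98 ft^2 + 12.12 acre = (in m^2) 4.905e+04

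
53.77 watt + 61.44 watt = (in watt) 115.2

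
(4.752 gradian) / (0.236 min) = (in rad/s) 0.005271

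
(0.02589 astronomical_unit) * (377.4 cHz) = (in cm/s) 1.462e+12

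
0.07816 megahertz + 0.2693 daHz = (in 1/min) 4.69e+06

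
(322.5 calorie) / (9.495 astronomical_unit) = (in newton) 9.5e-10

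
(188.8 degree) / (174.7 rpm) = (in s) 0.1801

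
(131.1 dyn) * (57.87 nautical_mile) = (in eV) 8.77e+20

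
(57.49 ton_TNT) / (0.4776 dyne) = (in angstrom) 5.036e+26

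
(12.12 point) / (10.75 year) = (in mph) 2.821e-11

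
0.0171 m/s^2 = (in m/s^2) 0.0171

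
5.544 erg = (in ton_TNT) 1.325e-16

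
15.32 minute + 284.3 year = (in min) 1.494e+08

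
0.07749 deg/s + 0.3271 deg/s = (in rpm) 0.06743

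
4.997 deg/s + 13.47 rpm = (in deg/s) 85.82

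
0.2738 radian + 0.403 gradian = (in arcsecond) 5.778e+04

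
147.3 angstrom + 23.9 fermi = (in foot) 4.833e-08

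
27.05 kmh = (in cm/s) 751.4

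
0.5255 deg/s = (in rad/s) 0.009172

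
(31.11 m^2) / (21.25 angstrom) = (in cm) 1.464e+12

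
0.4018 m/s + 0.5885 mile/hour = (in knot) 1.292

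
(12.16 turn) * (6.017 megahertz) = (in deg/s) 2.634e+10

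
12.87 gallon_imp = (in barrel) 0.368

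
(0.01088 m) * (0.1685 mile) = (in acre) 0.0007291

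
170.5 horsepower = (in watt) 1.271e+05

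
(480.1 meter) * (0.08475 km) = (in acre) 10.05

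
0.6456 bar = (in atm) 0.6372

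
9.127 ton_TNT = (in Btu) 3.619e+07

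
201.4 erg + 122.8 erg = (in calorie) 7.749e-06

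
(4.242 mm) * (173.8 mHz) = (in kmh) 0.002654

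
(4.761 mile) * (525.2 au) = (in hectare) 6.02e+13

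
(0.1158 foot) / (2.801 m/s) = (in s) 0.0126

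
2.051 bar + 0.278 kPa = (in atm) 2.027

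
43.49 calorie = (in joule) 182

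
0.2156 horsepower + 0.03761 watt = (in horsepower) 0.2157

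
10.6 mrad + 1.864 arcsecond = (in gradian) 0.6754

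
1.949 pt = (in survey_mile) 4.272e-07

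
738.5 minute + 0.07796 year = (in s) 2.503e+06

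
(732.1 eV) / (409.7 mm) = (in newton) 2.863e-16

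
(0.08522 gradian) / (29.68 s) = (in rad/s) 4.51e-05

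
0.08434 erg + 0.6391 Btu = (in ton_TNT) 1.612e-07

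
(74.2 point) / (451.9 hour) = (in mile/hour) 3.599e-08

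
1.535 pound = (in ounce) 24.56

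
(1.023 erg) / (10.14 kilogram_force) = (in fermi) 1.029e+06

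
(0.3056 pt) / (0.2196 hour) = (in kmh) 4.909e-07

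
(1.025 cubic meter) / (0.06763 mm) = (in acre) 3.745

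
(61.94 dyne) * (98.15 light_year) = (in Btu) 5.451e+11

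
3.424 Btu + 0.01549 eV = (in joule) 3613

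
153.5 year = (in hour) 1.345e+06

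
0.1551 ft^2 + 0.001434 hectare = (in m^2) 14.35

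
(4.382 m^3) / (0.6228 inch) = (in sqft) 2982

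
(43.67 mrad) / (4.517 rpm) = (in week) 1.526e-07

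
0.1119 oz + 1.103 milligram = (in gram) 3.173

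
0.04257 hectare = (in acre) 0.1052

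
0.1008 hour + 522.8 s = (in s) 885.7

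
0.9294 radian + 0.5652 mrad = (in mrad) 930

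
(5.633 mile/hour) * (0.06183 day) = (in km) 13.45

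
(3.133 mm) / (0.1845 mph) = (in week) 6.281e-08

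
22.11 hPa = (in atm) 0.02182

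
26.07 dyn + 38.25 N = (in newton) 38.25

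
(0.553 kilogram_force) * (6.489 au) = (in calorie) 1.258e+12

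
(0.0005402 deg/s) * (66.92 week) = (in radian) 381.6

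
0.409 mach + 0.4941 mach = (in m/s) 307.5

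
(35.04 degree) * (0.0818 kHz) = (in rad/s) 50.03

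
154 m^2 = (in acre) 0.03805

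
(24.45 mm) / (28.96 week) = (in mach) 4.1e-12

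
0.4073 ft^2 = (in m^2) 0.03784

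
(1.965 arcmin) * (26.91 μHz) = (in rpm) 1.469e-07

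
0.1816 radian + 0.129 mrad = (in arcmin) 624.7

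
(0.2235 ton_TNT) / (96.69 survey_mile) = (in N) 6009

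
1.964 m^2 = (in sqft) 21.14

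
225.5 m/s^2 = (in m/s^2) 225.5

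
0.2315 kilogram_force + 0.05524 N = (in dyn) 2.325e+05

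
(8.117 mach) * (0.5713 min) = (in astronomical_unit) 6.333e-07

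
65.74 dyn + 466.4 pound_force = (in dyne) 2.075e+08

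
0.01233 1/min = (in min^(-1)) 0.01233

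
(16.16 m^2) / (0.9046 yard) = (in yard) 21.37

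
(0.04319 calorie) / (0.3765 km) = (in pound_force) 0.0001079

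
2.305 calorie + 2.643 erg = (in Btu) 0.009141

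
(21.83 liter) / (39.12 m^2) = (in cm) 0.0558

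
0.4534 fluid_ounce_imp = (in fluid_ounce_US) 0.4356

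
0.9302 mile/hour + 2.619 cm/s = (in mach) 0.001298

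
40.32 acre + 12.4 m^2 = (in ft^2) 1.756e+06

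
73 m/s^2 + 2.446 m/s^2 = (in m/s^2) 75.45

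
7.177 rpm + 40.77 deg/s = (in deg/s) 83.83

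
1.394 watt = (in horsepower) 0.001869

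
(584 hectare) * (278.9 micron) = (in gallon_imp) 3.583e+05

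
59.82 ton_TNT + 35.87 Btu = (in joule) 2.503e+11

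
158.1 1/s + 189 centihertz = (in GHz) 1.6e-07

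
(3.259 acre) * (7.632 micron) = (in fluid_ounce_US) 3404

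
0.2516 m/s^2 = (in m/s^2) 0.2516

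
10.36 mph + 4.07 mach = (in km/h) 5006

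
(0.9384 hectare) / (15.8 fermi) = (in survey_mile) 3.69e+14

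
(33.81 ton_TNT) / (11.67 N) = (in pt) 3.436e+13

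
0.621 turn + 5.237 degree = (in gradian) 254.2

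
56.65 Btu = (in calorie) 1.429e+04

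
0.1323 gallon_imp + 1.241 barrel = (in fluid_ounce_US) 6692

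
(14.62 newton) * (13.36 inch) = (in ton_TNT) 1.186e-09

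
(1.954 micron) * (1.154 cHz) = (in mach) 6.622e-11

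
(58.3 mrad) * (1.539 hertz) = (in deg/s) 5.141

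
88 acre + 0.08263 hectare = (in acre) 88.2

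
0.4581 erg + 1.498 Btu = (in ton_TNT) 3.777e-07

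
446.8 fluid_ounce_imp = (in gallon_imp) 2.793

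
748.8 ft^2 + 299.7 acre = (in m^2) 1.213e+06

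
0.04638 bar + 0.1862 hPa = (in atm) 0.04596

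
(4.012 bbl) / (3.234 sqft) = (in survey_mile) 0.001319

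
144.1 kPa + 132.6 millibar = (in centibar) 157.4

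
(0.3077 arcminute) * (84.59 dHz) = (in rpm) 0.00723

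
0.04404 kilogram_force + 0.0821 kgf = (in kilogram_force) 0.1261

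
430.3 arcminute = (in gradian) 7.969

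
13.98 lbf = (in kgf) 6.341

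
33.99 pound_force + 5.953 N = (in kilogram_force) 16.02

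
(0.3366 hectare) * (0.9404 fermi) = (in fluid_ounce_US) 1.07e-07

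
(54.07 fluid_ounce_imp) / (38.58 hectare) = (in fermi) 3.982e+06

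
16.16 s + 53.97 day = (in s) 4.663e+06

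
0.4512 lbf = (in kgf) 0.2047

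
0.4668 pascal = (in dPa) 4.668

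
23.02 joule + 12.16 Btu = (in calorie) 3072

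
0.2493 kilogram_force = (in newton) 2.445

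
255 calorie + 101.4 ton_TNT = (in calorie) 1.014e+11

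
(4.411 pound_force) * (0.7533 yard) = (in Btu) 0.01281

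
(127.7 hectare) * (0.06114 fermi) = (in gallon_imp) 1.717e-08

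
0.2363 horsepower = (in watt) 176.2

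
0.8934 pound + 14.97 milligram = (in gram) 405.3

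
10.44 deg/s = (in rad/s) 0.1822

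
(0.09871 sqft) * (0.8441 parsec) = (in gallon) 6.31e+16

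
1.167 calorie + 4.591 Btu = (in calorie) 1159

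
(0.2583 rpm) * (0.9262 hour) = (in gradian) 5742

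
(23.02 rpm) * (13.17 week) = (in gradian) 1.222e+09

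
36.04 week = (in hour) 6055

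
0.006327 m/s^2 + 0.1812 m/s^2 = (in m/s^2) 0.1875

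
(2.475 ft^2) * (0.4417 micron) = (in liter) 0.0001016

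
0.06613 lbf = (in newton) 0.2942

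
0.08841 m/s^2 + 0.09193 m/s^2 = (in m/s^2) 0.1803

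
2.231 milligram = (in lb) 4.919e-06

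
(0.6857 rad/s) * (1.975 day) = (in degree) 6.704e+06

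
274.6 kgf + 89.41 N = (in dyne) 2.782e+08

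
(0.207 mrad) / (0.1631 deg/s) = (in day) 8.416e-07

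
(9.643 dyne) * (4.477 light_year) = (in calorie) 9.762e+11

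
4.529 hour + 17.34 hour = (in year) 0.002496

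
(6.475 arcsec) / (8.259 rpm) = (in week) 6.001e-11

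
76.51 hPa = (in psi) 1.11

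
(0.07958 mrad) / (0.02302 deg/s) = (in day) 2.292e-06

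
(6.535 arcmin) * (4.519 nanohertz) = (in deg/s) 4.922e-10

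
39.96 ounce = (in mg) 1.133e+06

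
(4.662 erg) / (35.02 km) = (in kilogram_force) 1.357e-12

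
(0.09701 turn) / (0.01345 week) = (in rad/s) 7.493e-05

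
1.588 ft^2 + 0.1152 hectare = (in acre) 0.2847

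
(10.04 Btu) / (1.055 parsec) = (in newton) 3.254e-13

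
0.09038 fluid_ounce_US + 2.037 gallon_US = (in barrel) 0.04852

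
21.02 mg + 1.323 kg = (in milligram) 1.323e+06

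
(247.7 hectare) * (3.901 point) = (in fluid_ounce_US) 1.153e+08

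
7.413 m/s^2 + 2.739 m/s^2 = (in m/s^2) 10.15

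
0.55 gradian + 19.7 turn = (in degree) 7092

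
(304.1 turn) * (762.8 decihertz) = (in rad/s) 1.457e+05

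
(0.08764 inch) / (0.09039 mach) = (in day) 8.371e-10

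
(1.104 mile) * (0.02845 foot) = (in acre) 0.003807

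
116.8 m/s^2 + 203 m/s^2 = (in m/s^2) 319.8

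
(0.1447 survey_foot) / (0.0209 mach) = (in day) 7.173e-08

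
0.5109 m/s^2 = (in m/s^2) 0.5109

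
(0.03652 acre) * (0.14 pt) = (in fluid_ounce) 246.8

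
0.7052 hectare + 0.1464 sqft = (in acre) 1.743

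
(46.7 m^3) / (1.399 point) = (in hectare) 9.462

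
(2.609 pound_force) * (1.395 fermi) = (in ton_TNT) 3.869e-24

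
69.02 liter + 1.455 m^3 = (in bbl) 9.586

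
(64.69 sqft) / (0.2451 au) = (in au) 1.096e-21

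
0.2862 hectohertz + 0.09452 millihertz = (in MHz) 2.862e-05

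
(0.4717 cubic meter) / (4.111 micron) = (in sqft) 1.235e+06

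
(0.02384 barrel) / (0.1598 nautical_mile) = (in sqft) 0.0001379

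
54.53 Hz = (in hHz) 0.5453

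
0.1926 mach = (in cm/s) 6558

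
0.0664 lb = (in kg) 0.03012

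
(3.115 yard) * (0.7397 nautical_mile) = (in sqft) 4.2e+04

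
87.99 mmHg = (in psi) 1.701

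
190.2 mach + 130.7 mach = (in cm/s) 1.093e+07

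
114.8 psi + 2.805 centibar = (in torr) 5958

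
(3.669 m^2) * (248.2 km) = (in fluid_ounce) 3.079e+10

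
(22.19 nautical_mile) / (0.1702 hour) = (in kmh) 241.5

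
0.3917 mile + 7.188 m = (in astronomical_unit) 4.262e-09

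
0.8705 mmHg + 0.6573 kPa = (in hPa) 7.734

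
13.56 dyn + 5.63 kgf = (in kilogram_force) 5.63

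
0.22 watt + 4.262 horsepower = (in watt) 3178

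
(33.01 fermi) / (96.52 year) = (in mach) 3.185e-26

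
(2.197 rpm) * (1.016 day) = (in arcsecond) 4.166e+09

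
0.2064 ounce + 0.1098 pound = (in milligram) 5.566e+04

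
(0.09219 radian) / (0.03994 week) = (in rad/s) 3.816e-06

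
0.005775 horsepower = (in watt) 4.306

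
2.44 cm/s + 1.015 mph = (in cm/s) 47.81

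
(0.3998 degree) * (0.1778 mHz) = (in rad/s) 1.241e-06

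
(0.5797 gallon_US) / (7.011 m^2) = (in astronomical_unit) 2.092e-15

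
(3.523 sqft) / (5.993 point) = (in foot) 507.9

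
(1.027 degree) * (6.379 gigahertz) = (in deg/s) 6.551e+09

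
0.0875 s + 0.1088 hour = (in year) 1.242e-05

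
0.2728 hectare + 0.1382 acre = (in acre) 0.8123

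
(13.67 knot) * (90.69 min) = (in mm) 3.827e+07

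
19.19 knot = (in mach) 0.02899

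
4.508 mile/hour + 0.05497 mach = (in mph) 46.38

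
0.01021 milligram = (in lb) 2.251e-08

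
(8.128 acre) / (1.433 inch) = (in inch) 3.558e+07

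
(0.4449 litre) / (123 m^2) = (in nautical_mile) 1.953e-09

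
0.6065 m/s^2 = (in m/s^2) 0.6065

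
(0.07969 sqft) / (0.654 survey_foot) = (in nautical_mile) 2.005e-05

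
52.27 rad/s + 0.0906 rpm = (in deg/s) 2995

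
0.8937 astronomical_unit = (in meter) 1.337e+11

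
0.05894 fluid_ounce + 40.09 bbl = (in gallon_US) 1684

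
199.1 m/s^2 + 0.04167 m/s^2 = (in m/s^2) 199.1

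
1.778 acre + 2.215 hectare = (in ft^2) 3.159e+05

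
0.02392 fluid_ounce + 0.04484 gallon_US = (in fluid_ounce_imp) 5.999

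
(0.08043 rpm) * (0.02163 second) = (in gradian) 0.0116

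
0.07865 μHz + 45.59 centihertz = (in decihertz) 4.559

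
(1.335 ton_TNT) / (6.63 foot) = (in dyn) 2.764e+14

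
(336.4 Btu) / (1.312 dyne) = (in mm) 2.705e+13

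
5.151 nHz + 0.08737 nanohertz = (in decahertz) 5.238e-10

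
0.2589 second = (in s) 0.2589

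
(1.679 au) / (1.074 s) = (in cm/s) 2.339e+13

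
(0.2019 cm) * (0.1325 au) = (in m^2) 4.002e+07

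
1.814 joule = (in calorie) 0.4336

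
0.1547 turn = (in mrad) 972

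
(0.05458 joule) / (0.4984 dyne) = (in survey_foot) 3.593e+04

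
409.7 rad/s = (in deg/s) 2.347e+04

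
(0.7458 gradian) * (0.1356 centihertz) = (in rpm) 0.0001517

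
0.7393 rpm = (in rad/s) 0.07742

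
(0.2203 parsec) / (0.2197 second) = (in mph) 6.921e+16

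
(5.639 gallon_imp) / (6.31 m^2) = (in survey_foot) 0.01333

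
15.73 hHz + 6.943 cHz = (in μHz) 1.573e+09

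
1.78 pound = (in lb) 1.78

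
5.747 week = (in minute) 5.793e+04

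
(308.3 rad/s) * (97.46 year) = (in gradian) 6.032e+13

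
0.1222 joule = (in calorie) 0.02921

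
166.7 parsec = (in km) 5.144e+15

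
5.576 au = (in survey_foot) 2.737e+12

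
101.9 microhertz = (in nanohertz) 1.019e+05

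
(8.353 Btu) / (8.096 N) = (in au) 7.276e-09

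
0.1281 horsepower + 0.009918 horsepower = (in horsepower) 0.138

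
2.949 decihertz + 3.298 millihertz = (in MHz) 2.982e-07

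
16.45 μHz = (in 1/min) 0.000987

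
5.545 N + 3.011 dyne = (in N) 5.545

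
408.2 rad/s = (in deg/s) 2.339e+04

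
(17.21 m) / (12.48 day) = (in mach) 4.687e-08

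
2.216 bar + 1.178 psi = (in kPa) 229.7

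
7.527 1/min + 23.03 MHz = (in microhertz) 2.303e+13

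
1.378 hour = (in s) 4961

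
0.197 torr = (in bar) 0.0002626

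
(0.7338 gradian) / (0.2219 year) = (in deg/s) 9.437e-08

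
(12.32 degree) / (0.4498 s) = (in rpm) 4.565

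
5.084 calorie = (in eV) 1.328e+20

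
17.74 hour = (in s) 6.386e+04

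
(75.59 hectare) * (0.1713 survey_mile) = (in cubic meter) 2.084e+08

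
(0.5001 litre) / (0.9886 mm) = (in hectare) 5.059e-05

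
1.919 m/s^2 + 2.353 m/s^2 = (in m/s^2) 4.272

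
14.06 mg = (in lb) 3.1e-05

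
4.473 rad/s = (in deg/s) 256.3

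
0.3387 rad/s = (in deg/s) 19.41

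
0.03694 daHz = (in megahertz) 3.694e-07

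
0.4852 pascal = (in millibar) 0.004852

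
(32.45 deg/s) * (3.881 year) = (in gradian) 4.413e+09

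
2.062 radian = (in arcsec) 4.253e+05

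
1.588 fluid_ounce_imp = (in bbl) 0.0002838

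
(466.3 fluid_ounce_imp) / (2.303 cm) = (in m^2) 0.5753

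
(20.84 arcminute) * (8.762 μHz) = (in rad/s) 5.312e-08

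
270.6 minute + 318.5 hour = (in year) 0.03687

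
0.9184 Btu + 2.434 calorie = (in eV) 6.111e+21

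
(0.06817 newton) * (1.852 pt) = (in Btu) 4.221e-08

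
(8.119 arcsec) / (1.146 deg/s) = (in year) 6.24e-11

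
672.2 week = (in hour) 1.129e+05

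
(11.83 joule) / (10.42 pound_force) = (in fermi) 2.552e+14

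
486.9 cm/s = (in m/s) 4.869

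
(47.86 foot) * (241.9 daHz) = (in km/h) 1.27e+05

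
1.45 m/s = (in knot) 2.819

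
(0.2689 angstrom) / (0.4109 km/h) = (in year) 7.471e-18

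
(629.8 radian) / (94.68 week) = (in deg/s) 0.0006302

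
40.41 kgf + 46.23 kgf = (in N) 849.6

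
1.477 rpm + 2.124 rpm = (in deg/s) 21.61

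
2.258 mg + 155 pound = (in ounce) 2480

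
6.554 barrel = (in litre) 1042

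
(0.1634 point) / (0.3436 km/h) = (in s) 0.000604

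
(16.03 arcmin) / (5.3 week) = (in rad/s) 1.455e-09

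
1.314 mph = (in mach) 0.001725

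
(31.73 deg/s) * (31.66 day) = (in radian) 1.515e+06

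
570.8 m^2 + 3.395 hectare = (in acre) 8.53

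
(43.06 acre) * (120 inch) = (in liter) 5.311e+08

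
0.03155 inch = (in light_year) 8.47e-20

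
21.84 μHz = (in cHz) 0.002184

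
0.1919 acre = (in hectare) 0.07766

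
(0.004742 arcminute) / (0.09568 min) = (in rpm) 2.294e-06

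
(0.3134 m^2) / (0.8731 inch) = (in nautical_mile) 0.007631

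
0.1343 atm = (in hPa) 136.1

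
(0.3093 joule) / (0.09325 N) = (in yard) 3.627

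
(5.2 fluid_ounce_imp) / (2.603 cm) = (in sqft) 0.0611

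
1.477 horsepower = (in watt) 1101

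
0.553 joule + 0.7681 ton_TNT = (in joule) 3.214e+09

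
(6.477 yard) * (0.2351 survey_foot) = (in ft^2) 4.568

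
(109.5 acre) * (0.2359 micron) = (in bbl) 0.6575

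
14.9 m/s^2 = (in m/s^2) 14.9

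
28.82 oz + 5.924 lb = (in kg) 3.504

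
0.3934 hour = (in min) 23.6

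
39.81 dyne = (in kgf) 4.059e-05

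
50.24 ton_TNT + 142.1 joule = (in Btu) 1.992e+08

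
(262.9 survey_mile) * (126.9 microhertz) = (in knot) 104.4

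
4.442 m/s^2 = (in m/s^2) 4.442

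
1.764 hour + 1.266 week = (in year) 0.02448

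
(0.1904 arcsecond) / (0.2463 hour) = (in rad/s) 1.041e-09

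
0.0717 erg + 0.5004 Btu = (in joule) 527.9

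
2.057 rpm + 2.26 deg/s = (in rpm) 2.434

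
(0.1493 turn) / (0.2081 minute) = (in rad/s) 0.07513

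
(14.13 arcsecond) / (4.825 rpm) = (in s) 0.0001356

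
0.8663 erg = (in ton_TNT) 2.071e-17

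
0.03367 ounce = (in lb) 0.002104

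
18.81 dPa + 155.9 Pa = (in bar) 0.001578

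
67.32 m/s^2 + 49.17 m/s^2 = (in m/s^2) 116.5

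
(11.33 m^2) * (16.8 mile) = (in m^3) 3.063e+05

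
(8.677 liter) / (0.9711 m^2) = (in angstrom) 8.935e+07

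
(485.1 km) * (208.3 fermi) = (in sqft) 1.088e-06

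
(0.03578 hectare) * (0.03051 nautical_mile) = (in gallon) 5.341e+06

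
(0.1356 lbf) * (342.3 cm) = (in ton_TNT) 4.935e-10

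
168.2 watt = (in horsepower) 0.2256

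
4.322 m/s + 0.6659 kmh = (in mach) 0.01324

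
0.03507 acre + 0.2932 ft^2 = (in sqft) 1528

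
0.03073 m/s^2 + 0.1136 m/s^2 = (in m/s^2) 0.1443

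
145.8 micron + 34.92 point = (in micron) 1.246e+04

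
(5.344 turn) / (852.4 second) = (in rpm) 0.3762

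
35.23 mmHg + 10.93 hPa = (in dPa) 5.79e+04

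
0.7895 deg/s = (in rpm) 0.1316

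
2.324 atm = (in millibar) 2355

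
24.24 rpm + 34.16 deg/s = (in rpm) 29.93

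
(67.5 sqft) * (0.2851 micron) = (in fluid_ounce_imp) 0.06292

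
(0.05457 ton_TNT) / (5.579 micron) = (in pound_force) 9.2e+12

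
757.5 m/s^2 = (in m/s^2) 757.5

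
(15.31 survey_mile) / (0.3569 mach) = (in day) 0.002347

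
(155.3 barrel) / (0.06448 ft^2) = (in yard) 4508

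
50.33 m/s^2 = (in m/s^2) 50.33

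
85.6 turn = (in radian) 537.8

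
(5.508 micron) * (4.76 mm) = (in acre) 6.479e-12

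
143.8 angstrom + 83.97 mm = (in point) 238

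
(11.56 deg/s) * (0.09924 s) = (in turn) 0.003187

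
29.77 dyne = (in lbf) 6.693e-05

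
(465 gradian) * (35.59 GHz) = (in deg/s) 1.489e+13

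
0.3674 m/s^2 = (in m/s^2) 0.3674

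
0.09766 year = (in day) 35.65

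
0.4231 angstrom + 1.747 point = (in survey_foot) 0.002022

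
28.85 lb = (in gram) 1.309e+04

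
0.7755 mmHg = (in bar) 0.001034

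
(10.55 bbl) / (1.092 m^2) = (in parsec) 4.978e-17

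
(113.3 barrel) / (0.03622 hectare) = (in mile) 3.09e-05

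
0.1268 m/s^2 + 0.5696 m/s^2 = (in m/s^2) 0.6964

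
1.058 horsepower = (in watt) 789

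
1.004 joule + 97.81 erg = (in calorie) 0.24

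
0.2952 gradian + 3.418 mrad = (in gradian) 0.5128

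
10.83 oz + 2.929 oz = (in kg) 0.3901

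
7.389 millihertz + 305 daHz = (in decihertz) 3.05e+04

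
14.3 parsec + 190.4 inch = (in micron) 4.413e+23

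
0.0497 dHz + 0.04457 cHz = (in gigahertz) 5.416e-12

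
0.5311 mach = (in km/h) 651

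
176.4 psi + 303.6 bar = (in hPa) 3.158e+05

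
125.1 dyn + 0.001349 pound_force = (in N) 0.007252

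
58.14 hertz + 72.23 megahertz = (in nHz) 7.223e+16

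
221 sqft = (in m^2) 20.53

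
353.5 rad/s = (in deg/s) 2.025e+04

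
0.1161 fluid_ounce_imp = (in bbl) 2.075e-05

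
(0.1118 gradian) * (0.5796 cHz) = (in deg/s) 0.0005832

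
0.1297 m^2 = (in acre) 3.205e-05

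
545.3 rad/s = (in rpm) 5207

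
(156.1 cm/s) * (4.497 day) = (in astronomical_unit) 4.054e-06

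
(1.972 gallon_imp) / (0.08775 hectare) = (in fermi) 1.022e+10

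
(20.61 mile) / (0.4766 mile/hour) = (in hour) 43.24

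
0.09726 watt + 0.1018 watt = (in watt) 0.1991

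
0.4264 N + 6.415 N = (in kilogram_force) 0.6976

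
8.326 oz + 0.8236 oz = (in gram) 259.4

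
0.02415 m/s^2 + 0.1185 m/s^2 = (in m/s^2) 0.1426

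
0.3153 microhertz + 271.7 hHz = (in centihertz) 2.717e+06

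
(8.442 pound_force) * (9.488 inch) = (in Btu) 0.008578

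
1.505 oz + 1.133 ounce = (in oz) 2.638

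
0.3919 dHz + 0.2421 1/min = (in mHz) 43.23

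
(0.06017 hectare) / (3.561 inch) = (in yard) 7275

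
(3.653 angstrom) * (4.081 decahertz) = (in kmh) 5.367e-08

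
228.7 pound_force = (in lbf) 228.7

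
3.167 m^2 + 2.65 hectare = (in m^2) 2.65e+04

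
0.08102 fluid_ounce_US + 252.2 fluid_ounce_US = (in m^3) 0.007461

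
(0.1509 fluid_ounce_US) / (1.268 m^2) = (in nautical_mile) 1.9e-09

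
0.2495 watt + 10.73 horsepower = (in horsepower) 10.73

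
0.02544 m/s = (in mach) 7.471e-05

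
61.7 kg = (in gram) 6.17e+04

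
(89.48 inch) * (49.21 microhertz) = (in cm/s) 0.01118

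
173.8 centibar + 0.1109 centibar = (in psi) 25.22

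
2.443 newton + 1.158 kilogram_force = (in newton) 13.8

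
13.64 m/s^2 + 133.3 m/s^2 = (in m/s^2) 146.9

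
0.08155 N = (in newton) 0.08155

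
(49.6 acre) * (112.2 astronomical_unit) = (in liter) 3.369e+21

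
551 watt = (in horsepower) 0.7389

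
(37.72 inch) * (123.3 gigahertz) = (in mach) 3.469e+08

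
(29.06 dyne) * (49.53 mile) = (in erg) 2.316e+08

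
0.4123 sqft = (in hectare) 3.83e-06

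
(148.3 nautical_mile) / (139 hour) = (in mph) 1.228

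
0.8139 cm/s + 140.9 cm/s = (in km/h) 5.102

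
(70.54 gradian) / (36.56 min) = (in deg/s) 0.02894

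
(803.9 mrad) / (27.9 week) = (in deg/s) 2.73e-06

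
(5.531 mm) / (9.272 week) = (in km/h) 3.551e-09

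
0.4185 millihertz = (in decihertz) 0.004185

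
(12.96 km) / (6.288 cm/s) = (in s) 2.061e+05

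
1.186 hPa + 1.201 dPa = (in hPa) 1.187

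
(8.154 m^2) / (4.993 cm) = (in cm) 1.633e+04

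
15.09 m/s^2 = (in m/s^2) 15.09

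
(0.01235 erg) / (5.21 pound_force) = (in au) 3.562e-22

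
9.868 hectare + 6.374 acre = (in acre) 30.76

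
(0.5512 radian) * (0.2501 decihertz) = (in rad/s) 0.01379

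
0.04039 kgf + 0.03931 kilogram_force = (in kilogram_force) 0.0797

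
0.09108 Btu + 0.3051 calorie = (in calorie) 23.27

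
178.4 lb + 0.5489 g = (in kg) 80.92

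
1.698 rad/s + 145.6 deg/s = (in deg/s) 242.9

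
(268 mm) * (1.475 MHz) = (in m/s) 3.953e+05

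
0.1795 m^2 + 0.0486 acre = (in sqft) 2119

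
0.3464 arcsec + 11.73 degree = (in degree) 11.73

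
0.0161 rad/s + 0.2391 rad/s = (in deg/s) 14.62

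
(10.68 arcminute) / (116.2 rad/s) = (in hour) 7.427e-09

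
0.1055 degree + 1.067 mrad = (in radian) 0.002908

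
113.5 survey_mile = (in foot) 5.993e+05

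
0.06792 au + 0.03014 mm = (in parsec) 3.293e-07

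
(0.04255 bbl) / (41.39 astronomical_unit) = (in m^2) 1.093e-15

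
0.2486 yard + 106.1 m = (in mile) 0.06607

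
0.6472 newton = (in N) 0.6472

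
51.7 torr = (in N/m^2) 6893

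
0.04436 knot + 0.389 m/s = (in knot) 0.8005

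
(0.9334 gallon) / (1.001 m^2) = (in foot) 0.01158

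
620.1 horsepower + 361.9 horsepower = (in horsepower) 982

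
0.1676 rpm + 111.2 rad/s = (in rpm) 1062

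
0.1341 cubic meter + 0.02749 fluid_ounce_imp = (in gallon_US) 35.43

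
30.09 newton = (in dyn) 3.009e+06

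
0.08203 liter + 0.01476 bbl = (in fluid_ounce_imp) 85.48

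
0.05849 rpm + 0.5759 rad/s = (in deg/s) 33.35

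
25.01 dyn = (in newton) 0.0002501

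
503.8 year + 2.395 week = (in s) 1.589e+10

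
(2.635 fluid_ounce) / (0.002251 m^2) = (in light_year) 3.659e-18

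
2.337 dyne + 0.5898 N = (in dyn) 5.898e+04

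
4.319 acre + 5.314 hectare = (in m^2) 7.062e+04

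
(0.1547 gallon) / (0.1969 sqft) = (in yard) 0.03501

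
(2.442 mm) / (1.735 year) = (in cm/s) 4.463e-09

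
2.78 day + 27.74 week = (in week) 28.14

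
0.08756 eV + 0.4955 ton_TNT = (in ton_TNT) 0.4955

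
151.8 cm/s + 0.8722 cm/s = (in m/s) 1.527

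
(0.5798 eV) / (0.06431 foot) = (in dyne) 4.739e-13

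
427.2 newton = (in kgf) 43.56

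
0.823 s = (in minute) 0.01372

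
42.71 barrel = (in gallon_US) 1794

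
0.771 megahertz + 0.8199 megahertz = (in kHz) 1591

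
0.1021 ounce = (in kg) 0.002894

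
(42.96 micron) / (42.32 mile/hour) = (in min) 3.785e-08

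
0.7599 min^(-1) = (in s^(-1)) 0.01267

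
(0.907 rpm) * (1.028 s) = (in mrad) 97.64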